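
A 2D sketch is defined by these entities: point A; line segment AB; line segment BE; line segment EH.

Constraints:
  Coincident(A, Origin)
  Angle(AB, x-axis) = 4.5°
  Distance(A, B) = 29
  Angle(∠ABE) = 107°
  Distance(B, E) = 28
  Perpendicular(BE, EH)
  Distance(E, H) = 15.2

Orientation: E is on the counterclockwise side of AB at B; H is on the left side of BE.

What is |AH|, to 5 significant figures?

38.572

∠ABE = 107.0°, so BE runs at 4.5° + (180° − 107.0°) = 77.500° from the x-axis; with |BE| = 28.0, E = B + 28.0·(cos 77.500°, sin 77.500°) = (34.971, 29.612). The perpendicularity gives EH at right angles to BE; with |EH| = 15.2 on the left of BE, H = E + 15.2·(-0.97630, 0.21644) = (20.131, 32.901). Then |AH| = |H − A| = 38.572.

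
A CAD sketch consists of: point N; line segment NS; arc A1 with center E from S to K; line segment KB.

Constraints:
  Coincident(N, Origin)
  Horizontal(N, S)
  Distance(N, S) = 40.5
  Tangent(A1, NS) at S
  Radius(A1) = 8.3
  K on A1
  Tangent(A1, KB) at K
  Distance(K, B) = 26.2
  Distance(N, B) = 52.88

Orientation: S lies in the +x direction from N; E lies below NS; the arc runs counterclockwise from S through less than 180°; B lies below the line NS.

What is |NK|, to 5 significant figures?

34.075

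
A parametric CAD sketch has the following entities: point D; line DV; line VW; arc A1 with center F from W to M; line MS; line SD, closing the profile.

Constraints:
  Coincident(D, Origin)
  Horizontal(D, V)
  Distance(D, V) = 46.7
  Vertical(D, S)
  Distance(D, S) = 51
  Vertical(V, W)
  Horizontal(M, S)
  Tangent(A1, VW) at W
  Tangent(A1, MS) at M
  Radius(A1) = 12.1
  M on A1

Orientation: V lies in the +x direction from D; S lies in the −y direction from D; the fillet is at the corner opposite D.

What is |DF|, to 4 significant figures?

52.06

DS is vertical with |DS| = 51.0 and S on the −y side, so S = (0.000, -51.00). The virtual corner opposite D is at (46.70, -51.00). Since A1 is tangent to VW there, FW ⟂ VW and A1 meets MS tangentially, so FM is at right angles to MS, with radius 12.1, so the center F sits 12.1 in from both sides at F = (34.60, -38.90). Then |DF| = |F − D| = 52.06.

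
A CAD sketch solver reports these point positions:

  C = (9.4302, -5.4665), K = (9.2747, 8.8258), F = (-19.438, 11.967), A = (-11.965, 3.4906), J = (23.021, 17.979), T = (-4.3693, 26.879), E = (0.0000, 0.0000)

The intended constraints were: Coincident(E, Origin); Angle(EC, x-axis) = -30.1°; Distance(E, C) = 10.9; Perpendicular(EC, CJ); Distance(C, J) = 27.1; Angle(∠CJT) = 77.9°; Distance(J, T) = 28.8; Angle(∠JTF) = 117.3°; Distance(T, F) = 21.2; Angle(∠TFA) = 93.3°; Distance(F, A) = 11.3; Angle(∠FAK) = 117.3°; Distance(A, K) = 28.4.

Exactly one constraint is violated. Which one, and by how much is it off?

Distance(A, K) = 28.4 — off by 6.50.

E = (0.00, 0.00) ✓; EC at -30.10° ✓; |EC| = 10.90 ✓; ∠(EC, CJ) = 90.00° ✓; |CJ| = 27.10 ✓; ∠CJT = 77.90° ✓; |JT| = 28.80 ✓; ∠JTF = 117.3° ✓; |TF| = 21.20 ✓; ∠TFA = 93.30° ✓; |FA| = 11.30 ✓; ∠FAK = 117.3° ✓; |AK| = 21.90 ✗.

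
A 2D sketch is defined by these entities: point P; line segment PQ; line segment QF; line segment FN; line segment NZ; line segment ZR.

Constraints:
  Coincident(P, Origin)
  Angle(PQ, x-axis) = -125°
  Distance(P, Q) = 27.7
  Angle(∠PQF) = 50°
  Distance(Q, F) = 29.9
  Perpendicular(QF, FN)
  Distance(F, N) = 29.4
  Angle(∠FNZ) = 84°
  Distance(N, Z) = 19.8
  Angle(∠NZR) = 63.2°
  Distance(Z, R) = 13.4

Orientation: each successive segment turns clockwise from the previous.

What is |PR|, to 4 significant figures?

5.164

P is at the origin; PQ runs at -125.0° with length 27.7, so Q = (-15.89, -22.69). ∠PQF = 50.0° gives QF at 105.0° from the x-axis; with |QF| = 29.9, F = (-23.63, 6.191). QF ⟂ FN, so FN runs at 15.00°; with |FN| = 29.4, N = (4.771, 13.80). ∠FNZ = 84.0° gives NZ at -81.00° from the x-axis; with |NZ| = 19.8, Z = (7.869, -5.756). ∠NZR = 63.2° gives ZR at 162.2° from the x-axis; with |ZR| = 13.4, R = (-4.890, -1.660). Then |PR| = |R − P| = 5.164.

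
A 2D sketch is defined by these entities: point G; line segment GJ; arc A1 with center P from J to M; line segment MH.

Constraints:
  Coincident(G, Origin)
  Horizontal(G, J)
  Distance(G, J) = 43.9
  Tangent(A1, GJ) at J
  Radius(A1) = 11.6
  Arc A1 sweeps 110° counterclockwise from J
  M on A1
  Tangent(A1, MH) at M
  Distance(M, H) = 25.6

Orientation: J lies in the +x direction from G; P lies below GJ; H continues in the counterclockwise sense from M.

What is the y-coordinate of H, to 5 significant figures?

-39.624

G is at the origin; G and J share the same y with |GJ| = 43.9 and J on the +x side, so J = (43.900, 0.0000). Tangency of A1 to GJ means the radius PJ is perpendicular to GJ, so P = J + (0, -11.6) = (43.900, -11.600). On A1, J sits at bearing 90° from P; a 110° counterclockwise sweep puts M at bearing 200°, so M = P + 11.6·(cos 200°, sin 200°) = (33.000, -15.567). Since A1 is tangent to MH there, PM ⟂ MH, so MH runs along (−sin 200°, cos 200°); with |MH| = 25.6, H = (41.755, -39.624). So H.y = -39.624.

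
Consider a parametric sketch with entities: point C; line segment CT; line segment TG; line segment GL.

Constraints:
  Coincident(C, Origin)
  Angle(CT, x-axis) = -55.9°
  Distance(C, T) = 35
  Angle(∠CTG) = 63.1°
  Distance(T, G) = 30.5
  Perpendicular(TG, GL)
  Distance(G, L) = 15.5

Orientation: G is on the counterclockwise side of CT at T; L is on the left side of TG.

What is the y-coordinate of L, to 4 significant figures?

5.208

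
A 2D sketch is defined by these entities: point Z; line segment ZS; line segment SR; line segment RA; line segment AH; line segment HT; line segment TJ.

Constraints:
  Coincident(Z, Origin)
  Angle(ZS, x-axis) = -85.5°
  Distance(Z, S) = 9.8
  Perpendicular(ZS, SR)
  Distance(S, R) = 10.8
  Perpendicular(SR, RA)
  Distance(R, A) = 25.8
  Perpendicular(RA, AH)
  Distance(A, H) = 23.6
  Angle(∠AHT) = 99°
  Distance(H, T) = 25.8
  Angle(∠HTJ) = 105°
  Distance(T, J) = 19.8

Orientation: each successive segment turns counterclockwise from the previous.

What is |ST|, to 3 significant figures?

16.8

Z is at the origin; ZS runs at -85.5° with length 9.8, so S = (0.769, -9.77). ZS is perpendicular to SR, so SR runs at 4.50°; with |SR| = 10.8, R = (11.5, -8.92). The perpendicularity gives RA at right angles to SR, so RA runs at 94.5°; with |RA| = 25.8, A = (9.51, 16.8). RA is perpendicular to AH, so AH runs at -176°; with |AH| = 23.6, H = (-14.0, 14.9). ∠AHT = 99.0° gives HT at -94.5° from the x-axis; with |HT| = 25.8, T = (-16.0, -10.8). Then |ST| = |T − S| = 16.8.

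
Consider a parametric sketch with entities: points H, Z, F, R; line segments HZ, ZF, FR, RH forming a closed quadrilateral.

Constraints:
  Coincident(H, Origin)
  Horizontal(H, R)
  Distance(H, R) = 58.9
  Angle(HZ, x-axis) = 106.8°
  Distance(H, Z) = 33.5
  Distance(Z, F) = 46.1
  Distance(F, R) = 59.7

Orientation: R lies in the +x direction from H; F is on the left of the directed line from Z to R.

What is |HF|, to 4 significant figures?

61.59

Checks: |ZF| = 46.10 ✓; |FR| = 59.70 ✓.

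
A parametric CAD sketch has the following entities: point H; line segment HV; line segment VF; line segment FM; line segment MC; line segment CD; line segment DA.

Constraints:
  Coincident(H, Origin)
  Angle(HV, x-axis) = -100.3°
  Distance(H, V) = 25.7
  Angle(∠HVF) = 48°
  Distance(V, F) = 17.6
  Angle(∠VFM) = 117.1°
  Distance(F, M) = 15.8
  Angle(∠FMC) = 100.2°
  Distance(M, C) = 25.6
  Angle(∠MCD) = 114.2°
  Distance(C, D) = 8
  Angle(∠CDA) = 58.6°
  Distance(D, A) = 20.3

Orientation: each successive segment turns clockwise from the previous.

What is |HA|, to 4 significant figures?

4.166

H is at the origin; HV runs at -100.3° with length 25.7, so V = (-4.595, -25.29). ∠HVF = 48.0° gives VF at 127.7° from the x-axis; with |VF| = 17.6, F = (-15.36, -11.36). ∠VFM = 117.1° gives FM at 64.80° from the x-axis; with |FM| = 15.8, M = (-8.631, 2.936). ∠FMC = 100.2° gives MC at -15.00° from the x-axis; with |MC| = 25.6, C = (16.10, -3.690). ∠MCD = 114.2° gives CD at -80.80° from the x-axis; with |CD| = 8.0, D = (17.38, -11.59). ∠CDA = 58.6° gives DA at 157.8° from the x-axis; with |DA| = 20.3, A = (-1.419, -3.917). Then |HA| = |A − H| = 4.166.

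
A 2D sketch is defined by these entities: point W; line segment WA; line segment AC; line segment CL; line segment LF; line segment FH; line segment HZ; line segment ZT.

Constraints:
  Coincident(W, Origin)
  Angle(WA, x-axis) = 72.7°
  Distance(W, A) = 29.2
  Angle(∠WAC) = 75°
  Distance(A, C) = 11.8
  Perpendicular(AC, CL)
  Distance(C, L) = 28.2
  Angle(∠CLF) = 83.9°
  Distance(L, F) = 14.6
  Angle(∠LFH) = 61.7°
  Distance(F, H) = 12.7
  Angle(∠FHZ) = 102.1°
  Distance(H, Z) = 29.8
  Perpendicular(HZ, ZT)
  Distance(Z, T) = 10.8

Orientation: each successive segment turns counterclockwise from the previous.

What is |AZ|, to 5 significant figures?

42.200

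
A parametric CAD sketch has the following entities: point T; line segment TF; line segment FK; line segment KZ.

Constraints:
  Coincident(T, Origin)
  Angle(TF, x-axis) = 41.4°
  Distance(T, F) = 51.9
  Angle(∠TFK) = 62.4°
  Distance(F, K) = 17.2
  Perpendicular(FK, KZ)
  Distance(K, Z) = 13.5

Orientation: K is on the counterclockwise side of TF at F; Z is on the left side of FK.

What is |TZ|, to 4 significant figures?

33.21

T is at the origin; TF runs at 41.4° with length 51.9, so F = 51.9·(cos 41.4°, sin 41.4°) = (38.93, 34.32). ∠TFK = 62.4°, so FK runs at 41.4° + (180° − 62.4°) = 159.0° from the x-axis; with |FK| = 17.2, K = F + 17.2·(cos 159.0°, sin 159.0°) = (22.87, 40.49). The perpendicularity gives KZ at right angles to FK; with |KZ| = 13.5 on the left of FK, Z = K + 13.5·(-0.3584, -0.9336) = (18.04, 27.88). Then |TZ| = |Z − T| = 33.21.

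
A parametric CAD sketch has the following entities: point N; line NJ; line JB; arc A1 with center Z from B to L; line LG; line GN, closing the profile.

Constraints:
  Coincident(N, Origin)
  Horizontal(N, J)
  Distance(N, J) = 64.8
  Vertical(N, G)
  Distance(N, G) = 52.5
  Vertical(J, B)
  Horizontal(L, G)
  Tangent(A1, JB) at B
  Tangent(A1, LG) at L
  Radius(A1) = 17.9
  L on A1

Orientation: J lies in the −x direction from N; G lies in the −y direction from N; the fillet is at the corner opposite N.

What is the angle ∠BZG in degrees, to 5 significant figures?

159.11°

The virtual corner opposite N is at (-64.800, -52.500). Tangency of A1 to JB means the radius ZB is perpendicular to JB and since A1 is tangent to LG there, ZL ⟂ LG, with radius 17.9, so the center Z sits 17.9 in from both sides at Z = (-46.900, -34.600). That places the tangent points at B = (-64.800, -34.600) on JB and L = (-46.900, -52.500) on LG. Then cos ∠BZG = ZB·ZG / (|ZB||ZG|), giving 159.11°.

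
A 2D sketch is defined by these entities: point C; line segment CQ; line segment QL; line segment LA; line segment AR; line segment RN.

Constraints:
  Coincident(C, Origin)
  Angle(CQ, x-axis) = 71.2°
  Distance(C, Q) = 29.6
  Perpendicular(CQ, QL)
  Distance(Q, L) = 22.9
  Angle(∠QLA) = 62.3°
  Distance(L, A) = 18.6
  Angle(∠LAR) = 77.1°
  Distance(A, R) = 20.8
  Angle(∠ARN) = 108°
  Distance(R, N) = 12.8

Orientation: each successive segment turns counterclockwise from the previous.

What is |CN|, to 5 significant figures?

38.633

∠LAR = 77.1° gives AR at 21.800° from the x-axis; with |AR| = 20.8, R = (10.051, 24.749). ∠ARN = 108.0° gives RN at 93.800° from the x-axis; with |RN| = 12.8, N = (9.2026, 37.521). Then |CN| = |N − C| = 38.633.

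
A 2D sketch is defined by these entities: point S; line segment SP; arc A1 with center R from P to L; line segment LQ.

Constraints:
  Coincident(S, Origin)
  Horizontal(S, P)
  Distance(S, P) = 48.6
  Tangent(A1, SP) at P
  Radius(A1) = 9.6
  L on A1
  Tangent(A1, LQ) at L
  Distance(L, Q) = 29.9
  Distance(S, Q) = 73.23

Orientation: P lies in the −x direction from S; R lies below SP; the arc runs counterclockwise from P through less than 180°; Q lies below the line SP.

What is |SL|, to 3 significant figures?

58.6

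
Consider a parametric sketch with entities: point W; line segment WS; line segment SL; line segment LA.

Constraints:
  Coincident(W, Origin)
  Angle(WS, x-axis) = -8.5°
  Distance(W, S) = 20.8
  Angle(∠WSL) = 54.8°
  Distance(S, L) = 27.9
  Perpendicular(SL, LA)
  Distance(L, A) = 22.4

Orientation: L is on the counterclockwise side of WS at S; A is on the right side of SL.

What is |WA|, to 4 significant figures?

42.49

W is at the origin; WS runs at -8.5° with length 20.8, so S = 20.8·(cos -8.5°, sin -8.5°) = (20.57, -3.074). ∠WSL = 54.8°, so SL runs at -8.5° + (180° − 54.8°) = 116.7° from the x-axis; with |SL| = 27.9, L = S + 27.9·(cos 116.7°, sin 116.7°) = (8.036, 21.85). The perpendicularity gives LA at right angles to SL; with |LA| = 22.4 on the right of SL, A = L + 22.4·(0.8934, 0.4493) = (28.05, 31.92). Then |WA| = |A − W| = 42.49.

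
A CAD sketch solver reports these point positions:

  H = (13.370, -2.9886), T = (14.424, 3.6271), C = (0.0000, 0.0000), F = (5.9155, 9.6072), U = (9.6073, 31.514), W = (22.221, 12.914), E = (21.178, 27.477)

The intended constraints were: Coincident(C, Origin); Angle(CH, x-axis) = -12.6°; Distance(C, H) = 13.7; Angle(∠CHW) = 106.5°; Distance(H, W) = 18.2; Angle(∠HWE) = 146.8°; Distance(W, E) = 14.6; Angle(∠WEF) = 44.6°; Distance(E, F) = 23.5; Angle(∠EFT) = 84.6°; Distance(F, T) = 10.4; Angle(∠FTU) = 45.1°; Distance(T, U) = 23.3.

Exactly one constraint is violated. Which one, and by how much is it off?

Distance(T, U) = 23.3 — off by 5.00.

C = (0.00, 0.00) ✓; CH at -12.60° ✓; |CH| = 13.70 ✓; ∠CHW = 106.5° ✓; |HW| = 18.20 ✓; ∠HWE = 146.8° ✓; |WE| = 14.60 ✓; ∠WEF = 44.60° ✓; |EF| = 23.50 ✓; ∠EFT = 84.60° ✓; |FT| = 10.40 ✓; ∠FTU = 45.10° ✓; |TU| = 28.30 ✗.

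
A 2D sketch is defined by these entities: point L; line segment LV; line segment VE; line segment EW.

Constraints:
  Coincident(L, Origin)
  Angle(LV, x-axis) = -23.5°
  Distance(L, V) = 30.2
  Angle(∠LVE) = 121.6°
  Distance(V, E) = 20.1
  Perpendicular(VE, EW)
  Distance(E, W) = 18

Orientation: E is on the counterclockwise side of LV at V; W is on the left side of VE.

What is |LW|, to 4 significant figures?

36.74

L is at the origin; LV runs at -23.5° with length 30.2, so V = 30.2·(cos -23.5°, sin -23.5°) = (27.70, -12.04). ∠LVE = 121.6°, so VE runs at -23.5° + (180° − 121.6°) = 34.90° from the x-axis; with |VE| = 20.1, E = V + 20.1·(cos 34.90°, sin 34.90°) = (44.18, -0.5421). The perpendicularity gives EW at right angles to VE; with |EW| = 18.0 on the left of VE, W = E + 18.0·(-0.5721, 0.8202) = (33.88, 14.22). Then |LW| = |W − L| = 36.74.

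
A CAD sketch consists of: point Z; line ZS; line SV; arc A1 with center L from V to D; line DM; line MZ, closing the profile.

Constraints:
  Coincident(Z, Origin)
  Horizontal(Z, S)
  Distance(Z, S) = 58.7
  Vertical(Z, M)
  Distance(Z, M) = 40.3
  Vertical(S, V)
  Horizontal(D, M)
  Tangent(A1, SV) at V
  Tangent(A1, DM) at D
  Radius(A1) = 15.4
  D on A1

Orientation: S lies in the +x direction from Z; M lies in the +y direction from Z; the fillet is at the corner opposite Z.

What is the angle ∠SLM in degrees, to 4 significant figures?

141.3°

Z is at the origin; ZS is horizontal with |ZS| = 58.7 and S on the +x side, so S = (58.70, 0.000). Z and M share the same x with |ZM| = 40.3 and M on the +y side, so M = (0.000, 40.30). The virtual corner opposite Z is at (58.70, 40.30). The tangent condition forces LV to be normal to SV and since A1 is tangent to DM there, LD ⟂ DM, with radius 15.4, so the center L sits 15.4 in from both sides at L = (43.30, 24.90). Then cos ∠SLM = LS·LM / (|LS||LM|), giving 141.3°.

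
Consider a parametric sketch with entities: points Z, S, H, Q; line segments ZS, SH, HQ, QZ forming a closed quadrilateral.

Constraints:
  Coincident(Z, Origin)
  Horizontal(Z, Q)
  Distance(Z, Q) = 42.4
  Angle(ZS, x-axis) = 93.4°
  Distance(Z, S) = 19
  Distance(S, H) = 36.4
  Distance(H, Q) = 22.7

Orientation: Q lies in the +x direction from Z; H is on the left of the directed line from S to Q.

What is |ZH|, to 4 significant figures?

41.24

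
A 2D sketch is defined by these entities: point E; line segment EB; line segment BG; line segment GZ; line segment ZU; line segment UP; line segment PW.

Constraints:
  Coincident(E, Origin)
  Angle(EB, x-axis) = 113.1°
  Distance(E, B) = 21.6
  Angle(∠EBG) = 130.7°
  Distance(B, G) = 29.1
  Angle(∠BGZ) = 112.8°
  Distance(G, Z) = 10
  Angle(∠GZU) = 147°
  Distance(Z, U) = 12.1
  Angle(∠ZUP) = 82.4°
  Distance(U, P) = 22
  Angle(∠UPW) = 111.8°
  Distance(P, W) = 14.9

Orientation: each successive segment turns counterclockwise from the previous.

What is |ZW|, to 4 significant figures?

26.00

E is at the origin; EB runs at 113.1° with length 21.6, so B = (-8.474, 19.87). ∠EBG = 130.7° gives BG at 162.4° from the x-axis; with |BG| = 29.1, G = (-36.21, 28.67). ∠BGZ = 112.8° gives GZ at -130.4° from the x-axis; with |GZ| = 10.0, Z = (-42.69, 21.05). ∠GZU = 147.0° gives ZU at -97.40° from the x-axis; with |ZU| = 12.1, U = (-44.25, 9.053). ∠ZUP = 82.4° gives UP at 0.2000° from the x-axis; with |UP| = 22.0, P = (-22.25, 9.129). ∠UPW = 111.8° gives PW at 68.40° from the x-axis; with |PW| = 14.9, W = (-16.77, 22.98). Then |ZW| = |W − Z| = 26.00.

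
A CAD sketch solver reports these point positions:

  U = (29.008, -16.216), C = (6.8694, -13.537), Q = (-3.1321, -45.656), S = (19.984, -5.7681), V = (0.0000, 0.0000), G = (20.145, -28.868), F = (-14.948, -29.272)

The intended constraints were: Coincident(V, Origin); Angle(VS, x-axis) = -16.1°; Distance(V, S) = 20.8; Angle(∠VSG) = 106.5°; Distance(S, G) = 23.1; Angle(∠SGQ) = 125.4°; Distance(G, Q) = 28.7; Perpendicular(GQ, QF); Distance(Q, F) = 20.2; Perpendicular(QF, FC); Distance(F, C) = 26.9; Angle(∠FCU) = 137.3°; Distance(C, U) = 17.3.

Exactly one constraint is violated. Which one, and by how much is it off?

Distance(C, U) = 17.3 — off by 5.00.

V = (0.00, 0.00) ✓; VS at -16.10° ✓; |VS| = 20.80 ✓; ∠VSG = 106.5° ✓; |SG| = 23.10 ✓; ∠SGQ = 125.4° ✓; |GQ| = 28.70 ✓; ∠(GQ, QF) = 90.00° ✓; |QF| = 20.20 ✓; ∠(QF, FC) = 90.00° ✓; |FC| = 26.90 ✓; ∠FCU = 137.3° ✓; |CU| = 22.30 ✗.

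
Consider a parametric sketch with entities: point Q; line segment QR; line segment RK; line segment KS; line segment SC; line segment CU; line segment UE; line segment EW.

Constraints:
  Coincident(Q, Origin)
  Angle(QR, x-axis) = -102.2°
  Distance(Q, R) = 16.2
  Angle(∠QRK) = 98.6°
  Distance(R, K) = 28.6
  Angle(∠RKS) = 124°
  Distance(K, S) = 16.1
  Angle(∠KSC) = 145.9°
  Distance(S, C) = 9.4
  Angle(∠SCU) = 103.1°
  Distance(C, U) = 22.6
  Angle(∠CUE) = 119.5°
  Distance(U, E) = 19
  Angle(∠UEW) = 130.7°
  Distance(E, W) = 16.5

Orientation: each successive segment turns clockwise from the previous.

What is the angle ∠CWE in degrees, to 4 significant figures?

59.23°

∠CUE = 119.5° gives UE at -51.10° from the x-axis; with |UE| = 19.0, E = (-5.280, -1.867). ∠UEW = 130.7° gives EW at -100.4° from the x-axis; with |EW| = 16.5, W = (-8.258, -18.10). Then cos ∠CWE = WC·WE / (|WC||WE|), giving 59.23°.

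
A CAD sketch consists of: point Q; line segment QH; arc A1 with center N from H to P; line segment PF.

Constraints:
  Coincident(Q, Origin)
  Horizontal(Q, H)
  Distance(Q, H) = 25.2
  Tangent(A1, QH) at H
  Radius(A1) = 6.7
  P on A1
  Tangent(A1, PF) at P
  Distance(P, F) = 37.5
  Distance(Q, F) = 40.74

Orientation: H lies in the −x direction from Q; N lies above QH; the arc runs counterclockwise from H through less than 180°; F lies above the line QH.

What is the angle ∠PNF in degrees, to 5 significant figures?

79.870°

Q is at the origin; Q and H share the same y with |QH| = 25.2 and H on the −x side, so H = (-25.200, 0.0000). The tangent condition forces NH to be normal to QH, so N = H + (0, 6.7) = (-25.200, 6.7000). Since NP ⟂ PF (tangency), |NF| = √(6.7² + 37.5²) = 38.094 regardless of where P sits on A1. So F lies on both circle(Q, 40.74) and circle(N, 38.094); the above-QH intersection is F = (-6.9572, 40.142). P is the foot of the tangent from F: P = (-18.846, 4.5759).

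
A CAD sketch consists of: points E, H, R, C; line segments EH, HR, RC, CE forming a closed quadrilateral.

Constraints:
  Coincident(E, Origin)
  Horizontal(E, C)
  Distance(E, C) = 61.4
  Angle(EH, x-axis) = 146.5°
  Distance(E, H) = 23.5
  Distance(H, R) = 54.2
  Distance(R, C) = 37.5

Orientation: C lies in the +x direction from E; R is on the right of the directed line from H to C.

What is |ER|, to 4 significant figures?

30.75

Checks: |HR| = 54.20 ✓; |RC| = 37.50 ✓.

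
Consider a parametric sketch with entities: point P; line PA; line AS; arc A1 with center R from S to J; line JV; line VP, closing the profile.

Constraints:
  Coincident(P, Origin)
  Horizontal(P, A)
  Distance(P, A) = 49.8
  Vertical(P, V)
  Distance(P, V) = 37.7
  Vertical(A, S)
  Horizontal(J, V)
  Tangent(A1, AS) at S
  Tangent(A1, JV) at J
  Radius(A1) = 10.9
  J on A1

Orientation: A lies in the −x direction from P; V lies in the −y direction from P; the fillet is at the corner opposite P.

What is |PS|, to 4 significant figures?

56.55

The virtual corner opposite P is at (-49.80, -37.70). Since A1 is tangent to AS there, RS ⟂ AS and since A1 is tangent to JV there, RJ ⟂ JV, with radius 10.9, so the center R sits 10.9 in from both sides at R = (-38.90, -26.80). That places the tangent points at S = (-49.80, -26.80) on AS and J = (-38.90, -37.70) on JV. Then |PS| = |S − P| = 56.55.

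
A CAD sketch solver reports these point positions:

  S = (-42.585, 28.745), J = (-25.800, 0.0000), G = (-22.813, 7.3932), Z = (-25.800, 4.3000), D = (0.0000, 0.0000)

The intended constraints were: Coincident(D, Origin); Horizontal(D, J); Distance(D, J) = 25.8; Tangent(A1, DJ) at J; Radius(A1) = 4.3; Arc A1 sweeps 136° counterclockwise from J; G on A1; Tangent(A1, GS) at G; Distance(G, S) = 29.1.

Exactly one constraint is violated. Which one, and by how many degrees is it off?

Tangent(A1, GS) at G — off by 3.20°.

D = (0.00, 0.00) ✓; D.y = 0.00, J.y = 0.00 ✓; |DJ| = 25.80 ✓; ∠(ZJ, JD) = 90.00° ✓; |ZJ| = 4.300 ✓; bearing(Z→G) − bearing(Z→J) = 136.0° ✓; |ZG| = 4.300 ✓; ∠(ZG, GS) = 93.20° ✗; |GS| = 29.10 ✓.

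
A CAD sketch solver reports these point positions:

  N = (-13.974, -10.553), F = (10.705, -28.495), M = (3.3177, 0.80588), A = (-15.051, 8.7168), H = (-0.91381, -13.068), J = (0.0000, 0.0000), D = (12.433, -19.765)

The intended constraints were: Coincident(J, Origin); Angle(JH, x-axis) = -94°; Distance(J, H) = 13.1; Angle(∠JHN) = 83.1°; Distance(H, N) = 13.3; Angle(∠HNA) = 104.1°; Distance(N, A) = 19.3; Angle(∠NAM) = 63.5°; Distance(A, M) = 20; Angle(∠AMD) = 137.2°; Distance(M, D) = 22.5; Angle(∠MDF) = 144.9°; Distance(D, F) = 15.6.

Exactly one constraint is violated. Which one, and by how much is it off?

Distance(D, F) = 15.6 — off by 6.70.

J = (0.00, 0.00) ✓; JH at -94.00° ✓; |JH| = 13.10 ✓; ∠JHN = 83.10° ✓; |HN| = 13.30 ✓; ∠HNA = 104.1° ✓; |NA| = 19.30 ✓; ∠NAM = 63.50° ✓; |AM| = 20.00 ✓; ∠AMD = 137.2° ✓; |MD| = 22.50 ✓; ∠MDF = 144.9° ✓; |DF| = 8.899 ✗.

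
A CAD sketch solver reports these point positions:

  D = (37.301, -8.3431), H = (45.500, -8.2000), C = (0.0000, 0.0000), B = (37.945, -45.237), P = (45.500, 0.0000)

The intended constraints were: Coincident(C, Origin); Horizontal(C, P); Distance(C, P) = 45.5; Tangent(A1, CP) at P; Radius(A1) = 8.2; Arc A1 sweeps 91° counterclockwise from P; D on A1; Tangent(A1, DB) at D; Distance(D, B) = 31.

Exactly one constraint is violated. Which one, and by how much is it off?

Distance(D, B) = 31 — off by 5.90.

C = (0.00, 0.00) ✓; C.y = 0.00, P.y = 0.00 ✓; |CP| = 45.50 ✓; ∠(HP, PC) = 90.00° ✓; |HP| = 8.200 ✓; bearing(H→D) − bearing(H→P) = 91.00° ✓; |HD| = 8.200 ✓; ∠(HD, DB) = 90.00° ✓; |DB| = 36.90 ✗.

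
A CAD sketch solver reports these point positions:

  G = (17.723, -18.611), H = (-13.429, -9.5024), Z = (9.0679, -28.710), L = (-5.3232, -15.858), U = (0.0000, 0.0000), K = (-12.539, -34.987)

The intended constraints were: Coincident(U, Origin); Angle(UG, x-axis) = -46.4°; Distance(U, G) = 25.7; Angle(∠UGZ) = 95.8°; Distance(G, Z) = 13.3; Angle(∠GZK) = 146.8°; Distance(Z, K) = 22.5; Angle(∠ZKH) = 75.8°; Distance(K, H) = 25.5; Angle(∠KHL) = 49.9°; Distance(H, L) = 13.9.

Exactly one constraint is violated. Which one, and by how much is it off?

Distance(H, L) = 13.9 — off by 3.60.

U = (0.00, 0.00) ✓; UG at -46.40° ✓; |UG| = 25.70 ✓; ∠UGZ = 95.80° ✓; |GZ| = 13.30 ✓; ∠GZK = 146.8° ✓; |ZK| = 22.50 ✓; ∠ZKH = 75.80° ✓; |KH| = 25.50 ✓; ∠KHL = 49.90° ✓; |HL| = 10.30 ✗.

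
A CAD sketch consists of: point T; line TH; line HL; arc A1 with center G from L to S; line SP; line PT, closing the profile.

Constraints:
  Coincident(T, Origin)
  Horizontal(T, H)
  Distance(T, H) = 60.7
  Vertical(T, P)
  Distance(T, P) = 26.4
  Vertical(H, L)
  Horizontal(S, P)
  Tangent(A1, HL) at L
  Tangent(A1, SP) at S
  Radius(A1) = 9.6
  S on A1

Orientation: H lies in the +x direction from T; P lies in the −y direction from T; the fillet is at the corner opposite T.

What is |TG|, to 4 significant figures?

53.79

T is at the origin; TH is horizontal with |TH| = 60.7 and H on the +x side, so H = (60.70, 0.000). TP is vertical with |TP| = 26.4 and P on the −y side, so P = (0.000, -26.40). The virtual corner opposite T is at (60.70, -26.40). A1 meets HL tangentially, so GL is at right angles to HL and since A1 is tangent to SP there, GS ⟂ SP, with radius 9.6, so the center G sits 9.6 in from both sides at G = (51.10, -16.80). Then |TG| = |G − T| = 53.79.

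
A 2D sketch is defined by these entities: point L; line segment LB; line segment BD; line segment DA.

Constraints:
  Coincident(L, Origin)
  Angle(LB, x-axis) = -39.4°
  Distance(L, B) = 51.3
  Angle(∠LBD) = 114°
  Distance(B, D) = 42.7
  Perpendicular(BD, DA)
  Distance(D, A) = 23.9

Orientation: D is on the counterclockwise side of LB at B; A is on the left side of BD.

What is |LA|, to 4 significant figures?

67.59

L is at the origin; LB runs at -39.4° with length 51.3, so B = 51.3·(cos -39.4°, sin -39.4°) = (39.64, -32.56). ∠LBD = 114.0°, so BD runs at -39.4° + (180° − 114.0°) = 26.60° from the x-axis; with |BD| = 42.7, D = B + 42.7·(cos 26.60°, sin 26.60°) = (77.82, -13.44). BD ⟂ DA; with |DA| = 23.9 on the left of BD, A = D + 23.9·(-0.4478, 0.8942) = (67.12, 7.928). Then |LA| = |A − L| = 67.59.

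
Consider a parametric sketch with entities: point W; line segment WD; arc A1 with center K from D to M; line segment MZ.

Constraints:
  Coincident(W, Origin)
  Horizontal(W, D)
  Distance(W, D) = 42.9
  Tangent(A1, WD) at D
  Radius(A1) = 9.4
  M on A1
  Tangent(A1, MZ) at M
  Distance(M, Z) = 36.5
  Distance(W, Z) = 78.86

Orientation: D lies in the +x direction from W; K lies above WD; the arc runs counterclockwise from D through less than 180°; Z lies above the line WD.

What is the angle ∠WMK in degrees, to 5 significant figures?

38.061°

W is at the origin; WD is horizontal with |WD| = 42.9 and D on the +x side, so D = (42.900, 0.0000). A1 meets WD tangentially, so KD is at right angles to WD, so K = D + (0, 9.4) = (42.900, 9.4000). Since KM ⟂ MZ (tangency), |KZ| = √(9.4² + 36.5²) = 37.691 regardless of where M sits on A1. So Z lies on both circle(W, 78.86) and circle(K, 37.691); the above-WD intersection is Z = (70.789, 34.754). M is the foot of the tangent from Z: M = (50.758, 4.2414).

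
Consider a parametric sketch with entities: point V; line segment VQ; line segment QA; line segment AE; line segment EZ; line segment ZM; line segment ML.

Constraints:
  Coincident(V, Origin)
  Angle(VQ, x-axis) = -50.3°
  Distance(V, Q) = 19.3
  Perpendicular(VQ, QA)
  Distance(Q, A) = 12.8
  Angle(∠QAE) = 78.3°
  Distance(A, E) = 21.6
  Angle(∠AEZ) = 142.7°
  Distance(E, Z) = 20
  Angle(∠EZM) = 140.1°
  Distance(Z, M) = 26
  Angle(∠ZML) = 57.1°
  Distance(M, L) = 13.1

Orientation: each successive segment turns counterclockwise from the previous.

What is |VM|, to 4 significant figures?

36.15

V is at the origin; VQ runs at -50.3° with length 19.3, so Q = (12.33, -14.85). VQ is perpendicular to QA, so QA runs at 39.70°; with |QA| = 12.8, A = (22.18, -6.673). ∠QAE = 78.3° gives AE at 141.4° from the x-axis; with |AE| = 21.6, E = (5.296, 6.803). ∠AEZ = 142.7° gives EZ at 178.7° from the x-axis; with |EZ| = 20.0, Z = (-14.70, 7.256). ∠EZM = 140.1° gives ZM at -141.4° from the x-axis; with |ZM| = 26.0, M = (-35.02, -8.965). Then |VM| = |M − V| = 36.15.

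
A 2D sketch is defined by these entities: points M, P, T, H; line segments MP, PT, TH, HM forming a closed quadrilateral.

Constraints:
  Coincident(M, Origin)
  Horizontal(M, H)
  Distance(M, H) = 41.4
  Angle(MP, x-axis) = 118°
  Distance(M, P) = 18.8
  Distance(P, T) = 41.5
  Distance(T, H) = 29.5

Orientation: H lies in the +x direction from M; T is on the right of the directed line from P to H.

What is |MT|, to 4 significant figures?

23.21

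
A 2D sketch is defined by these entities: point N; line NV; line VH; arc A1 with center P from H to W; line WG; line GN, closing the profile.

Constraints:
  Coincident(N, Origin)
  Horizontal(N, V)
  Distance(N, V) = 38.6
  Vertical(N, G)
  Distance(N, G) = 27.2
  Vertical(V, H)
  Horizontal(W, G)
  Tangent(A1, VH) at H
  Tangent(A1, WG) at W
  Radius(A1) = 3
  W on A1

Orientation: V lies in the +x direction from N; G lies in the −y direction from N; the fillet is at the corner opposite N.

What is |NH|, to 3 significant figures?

45.6

N is at the origin; N and V share the same y with |NV| = 38.6 and V on the +x side, so V = (38.6, 0.00). NG is vertical with |NG| = 27.2 and G on the −y side, so G = (0.00, -27.2). The virtual corner opposite N is at (38.6, -27.2). Since A1 is tangent to VH there, PH ⟂ VH and the tangent condition forces PW to be normal to WG, with radius 3.0, so the center P sits 3.0 in from both sides at P = (35.6, -24.2). That places the tangent points at H = (38.6, -24.2) on VH and W = (35.6, -27.2) on WG. Then |NH| = |H − N| = 45.6.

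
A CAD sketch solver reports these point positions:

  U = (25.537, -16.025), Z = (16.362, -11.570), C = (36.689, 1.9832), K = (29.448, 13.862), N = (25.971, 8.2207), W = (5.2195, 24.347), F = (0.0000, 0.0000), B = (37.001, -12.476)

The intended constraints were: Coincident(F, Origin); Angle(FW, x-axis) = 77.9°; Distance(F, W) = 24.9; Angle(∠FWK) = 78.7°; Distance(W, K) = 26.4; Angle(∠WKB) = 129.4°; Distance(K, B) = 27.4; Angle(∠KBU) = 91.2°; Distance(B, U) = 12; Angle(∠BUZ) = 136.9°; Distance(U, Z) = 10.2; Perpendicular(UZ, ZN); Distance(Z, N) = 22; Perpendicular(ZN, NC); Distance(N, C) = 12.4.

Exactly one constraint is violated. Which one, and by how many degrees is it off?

Perpendicular(ZN, NC) — off by 4.30°.

F = (0.00, 0.00) ✓; FW at 77.90° ✓; |FW| = 24.90 ✓; ∠FWK = 78.70° ✓; |WK| = 26.40 ✓; ∠WKB = 129.4° ✓; |KB| = 27.40 ✓; ∠KBU = 91.20° ✓; |BU| = 12.00 ✓; ∠BUZ = 136.9° ✓; |UZ| = 10.20 ✓; ∠(UZ, ZN) = 90.00° ✓; |ZN| = 22.00 ✓; ∠(ZN, NC) = 94.30° ✗; |NC| = 12.40 ✓.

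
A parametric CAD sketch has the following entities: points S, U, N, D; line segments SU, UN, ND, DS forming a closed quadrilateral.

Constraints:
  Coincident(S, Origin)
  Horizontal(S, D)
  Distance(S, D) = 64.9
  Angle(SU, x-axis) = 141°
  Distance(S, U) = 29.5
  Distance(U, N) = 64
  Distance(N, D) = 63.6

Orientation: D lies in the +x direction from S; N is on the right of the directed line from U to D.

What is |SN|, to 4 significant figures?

37.09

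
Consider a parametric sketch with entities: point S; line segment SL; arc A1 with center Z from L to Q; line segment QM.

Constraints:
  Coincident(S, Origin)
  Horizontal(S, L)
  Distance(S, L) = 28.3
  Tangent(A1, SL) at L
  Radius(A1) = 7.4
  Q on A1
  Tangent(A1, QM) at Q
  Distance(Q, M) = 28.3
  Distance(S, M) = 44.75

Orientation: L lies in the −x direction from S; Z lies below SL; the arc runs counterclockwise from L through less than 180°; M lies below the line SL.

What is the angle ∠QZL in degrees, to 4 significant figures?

109.5°

Checks: |ZQ| = 7.400 ✓; ∠(ZQ, QM) = 90.00° ✓; |QM| = 28.30 ✓; |SM| = 44.75 ✓.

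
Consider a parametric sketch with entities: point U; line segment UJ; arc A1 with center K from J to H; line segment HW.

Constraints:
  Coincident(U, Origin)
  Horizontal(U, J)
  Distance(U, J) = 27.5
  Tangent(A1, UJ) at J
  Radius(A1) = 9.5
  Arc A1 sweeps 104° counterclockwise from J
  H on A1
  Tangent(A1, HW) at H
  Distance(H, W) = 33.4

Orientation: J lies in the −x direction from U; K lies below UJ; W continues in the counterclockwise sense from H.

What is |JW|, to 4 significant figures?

44.22

U is at the origin; U and J share the same y with |UJ| = 27.5 and J on the −x side, so J = (-27.50, 0.000). The tangent condition forces KJ to be normal to UJ, so K = J + (0, -9.5) = (-27.50, -9.500). On A1, J sits at bearing 90° from K; a 104° counterclockwise sweep puts H at bearing 194°, so H = K + 9.5·(cos 194°, sin 194°) = (-36.72, -11.80). Tangency of A1 to HW means the radius KH is perpendicular to HW, so HW runs along (−sin 194°, cos 194°); with |HW| = 33.4, W = (-28.64, -44.21). Then |JW| = |W − J| = 44.22.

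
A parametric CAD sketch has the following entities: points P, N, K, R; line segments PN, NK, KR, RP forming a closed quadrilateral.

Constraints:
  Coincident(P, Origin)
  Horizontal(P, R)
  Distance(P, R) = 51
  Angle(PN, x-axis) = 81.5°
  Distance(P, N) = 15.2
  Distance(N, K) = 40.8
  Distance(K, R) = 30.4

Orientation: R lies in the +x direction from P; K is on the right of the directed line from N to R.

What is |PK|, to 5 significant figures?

31.866

P is at the origin; P and R share the same y with |PR| = 51.0 and R in +x, so R = (51.0, 0). PN runs at 81.5° with |PN| = 15.2, so N = (2.2467, 15.033). K is determined by |NK| = 40.8 and |KR| = 30.4 together: it lies at the intersection of circle(N, 40.8) and circle(R, 30.4). With |NR| = 51.018, the foot of the radical line on NR is 32.766 from N and the perpendicular offset is √(40.8² − 32.766²) = 24.311. Taking the right-of-NR solution: K = (26.395, -17.853).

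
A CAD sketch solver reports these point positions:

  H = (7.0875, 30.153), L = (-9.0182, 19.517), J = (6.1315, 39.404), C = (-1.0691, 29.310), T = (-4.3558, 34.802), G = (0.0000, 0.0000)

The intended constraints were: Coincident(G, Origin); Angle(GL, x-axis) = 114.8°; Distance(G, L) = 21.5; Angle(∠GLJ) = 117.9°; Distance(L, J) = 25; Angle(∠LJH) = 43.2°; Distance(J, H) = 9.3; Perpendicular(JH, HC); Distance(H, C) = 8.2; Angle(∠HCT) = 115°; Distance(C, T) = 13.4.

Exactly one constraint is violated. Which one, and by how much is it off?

Distance(C, T) = 13.4 — off by 7.00.

G = (0.00, 0.00) ✓; GL at 114.8° ✓; |GL| = 21.50 ✓; ∠GLJ = 117.9° ✓; |LJ| = 25.00 ✓; ∠LJH = 43.20° ✓; |JH| = 9.300 ✓; ∠(JH, HC) = 90.00° ✓; |HC| = 8.200 ✓; ∠HCT = 115.0° ✓; |CT| = 6.400 ✗.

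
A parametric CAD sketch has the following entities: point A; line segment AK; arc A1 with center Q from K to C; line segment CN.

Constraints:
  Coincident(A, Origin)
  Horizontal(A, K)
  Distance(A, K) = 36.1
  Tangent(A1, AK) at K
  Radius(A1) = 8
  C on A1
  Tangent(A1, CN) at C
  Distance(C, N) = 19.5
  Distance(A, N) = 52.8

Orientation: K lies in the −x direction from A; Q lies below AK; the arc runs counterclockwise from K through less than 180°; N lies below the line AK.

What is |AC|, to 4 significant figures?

44.70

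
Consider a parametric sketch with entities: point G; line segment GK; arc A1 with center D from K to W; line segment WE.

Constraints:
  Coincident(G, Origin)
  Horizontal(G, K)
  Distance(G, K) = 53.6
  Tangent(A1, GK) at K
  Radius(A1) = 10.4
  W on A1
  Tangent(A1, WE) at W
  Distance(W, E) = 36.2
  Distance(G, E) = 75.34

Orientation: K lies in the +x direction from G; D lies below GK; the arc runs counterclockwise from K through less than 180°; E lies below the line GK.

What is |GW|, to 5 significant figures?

46.357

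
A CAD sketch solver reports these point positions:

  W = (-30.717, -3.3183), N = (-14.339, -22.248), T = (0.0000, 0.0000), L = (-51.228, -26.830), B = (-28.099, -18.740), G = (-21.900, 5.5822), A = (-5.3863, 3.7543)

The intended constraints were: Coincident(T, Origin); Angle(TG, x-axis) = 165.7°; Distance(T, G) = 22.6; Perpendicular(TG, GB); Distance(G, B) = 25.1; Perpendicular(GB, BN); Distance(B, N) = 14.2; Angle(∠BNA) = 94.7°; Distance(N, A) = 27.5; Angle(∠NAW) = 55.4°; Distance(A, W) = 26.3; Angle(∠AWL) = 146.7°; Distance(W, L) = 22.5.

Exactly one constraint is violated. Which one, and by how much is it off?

Distance(W, L) = 22.5 — off by 8.70.

T = (0.00, 0.00) ✓; TG at 165.7° ✓; |TG| = 22.60 ✓; ∠(TG, GB) = 90.00° ✓; |GB| = 25.10 ✓; ∠(GB, BN) = 90.00° ✓; |BN| = 14.20 ✓; ∠BNA = 94.70° ✓; |NA| = 27.50 ✓; ∠NAW = 55.40° ✓; |AW| = 26.30 ✓; ∠AWL = 146.7° ✓; |WL| = 31.20 ✗.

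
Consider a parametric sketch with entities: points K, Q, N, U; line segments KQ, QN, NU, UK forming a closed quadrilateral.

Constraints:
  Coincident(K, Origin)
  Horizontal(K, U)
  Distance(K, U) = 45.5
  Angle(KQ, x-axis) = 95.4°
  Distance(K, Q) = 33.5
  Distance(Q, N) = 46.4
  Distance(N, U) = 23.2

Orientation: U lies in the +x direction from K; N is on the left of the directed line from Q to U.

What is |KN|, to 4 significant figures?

47.92

Checks: |QN| = 46.40 ✓; |NU| = 23.20 ✓.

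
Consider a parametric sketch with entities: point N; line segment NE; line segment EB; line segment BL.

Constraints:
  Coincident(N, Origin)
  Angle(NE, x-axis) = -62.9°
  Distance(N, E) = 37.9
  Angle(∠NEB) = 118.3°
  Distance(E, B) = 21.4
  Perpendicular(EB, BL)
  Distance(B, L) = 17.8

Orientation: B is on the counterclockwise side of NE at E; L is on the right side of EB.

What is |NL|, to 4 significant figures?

64.56

N is at the origin; NE runs at -62.9° with length 37.9, so E = 37.9·(cos -62.9°, sin -62.9°) = (17.27, -33.74). ∠NEB = 118.3°, so EB runs at -62.9° + (180° − 118.3°) = -1.200° from the x-axis; with |EB| = 21.4, B = E + 21.4·(cos -1.200°, sin -1.200°) = (38.66, -34.19). EB is perpendicular to BL; with |BL| = 17.8 on the right of EB, L = B + 17.8·(-0.02094, -0.9998) = (38.29, -51.98). Then |NL| = |L − N| = 64.56.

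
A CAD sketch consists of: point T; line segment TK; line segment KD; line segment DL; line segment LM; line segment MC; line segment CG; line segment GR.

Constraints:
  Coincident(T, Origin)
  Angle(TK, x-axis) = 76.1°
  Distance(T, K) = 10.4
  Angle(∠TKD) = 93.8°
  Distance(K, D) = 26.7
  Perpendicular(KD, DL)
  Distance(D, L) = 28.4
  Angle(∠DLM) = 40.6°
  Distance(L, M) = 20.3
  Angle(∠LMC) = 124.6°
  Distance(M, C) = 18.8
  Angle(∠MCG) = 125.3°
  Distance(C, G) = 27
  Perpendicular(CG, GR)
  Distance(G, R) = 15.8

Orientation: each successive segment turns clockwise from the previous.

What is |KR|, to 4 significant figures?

49.12

T is at the origin; TK runs at 76.1° with length 10.4, so K = (2.498, 10.10). ∠TKD = 93.8° gives KD at -10.10° from the x-axis; with |KD| = 26.7, D = (28.78, 5.413). The perpendicularity gives DL at right angles to KD, so DL runs at -100.1°; with |DL| = 28.4, L = (23.80, -22.55). ∠DLM = 40.6° gives LM at 120.5° from the x-axis; with |LM| = 20.3, M = (13.50, -5.056). ∠LMC = 124.6° gives MC at 65.10° from the x-axis; with |MC| = 18.8, C = (21.42, 12.00). ∠MCG = 125.3° gives CG at 10.40° from the x-axis; with |CG| = 27.0, G = (47.97, 16.87). CG ⟂ GR, so GR runs at -79.60°; with |GR| = 15.8, R = (50.83, 1.330). Then |KR| = |R − K| = 49.12.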